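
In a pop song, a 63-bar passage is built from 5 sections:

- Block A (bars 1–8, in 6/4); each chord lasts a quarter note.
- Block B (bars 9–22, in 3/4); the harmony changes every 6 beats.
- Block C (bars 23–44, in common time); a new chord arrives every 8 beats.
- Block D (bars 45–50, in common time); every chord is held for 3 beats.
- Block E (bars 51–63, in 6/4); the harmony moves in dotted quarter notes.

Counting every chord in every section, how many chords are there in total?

A: 8 bars × 6 beats = 48 beats; 1 beat/chord → 48 chords.
B: 14 bars × 3 beats = 42 beats; 6 beats/chord → 7 chords.
C: 22 bars × 4 beats = 88 beats; 8 beats/chord → 11 chords.
D: 6 bars × 4 beats = 24 beats; 3 beats/chord → 8 chords.
E: 13 bars × 6 beats = 78 beats; 1.5 beats/chord → 52 chords.
Total: 48 + 7 + 11 + 8 + 52 = 126.

126 chords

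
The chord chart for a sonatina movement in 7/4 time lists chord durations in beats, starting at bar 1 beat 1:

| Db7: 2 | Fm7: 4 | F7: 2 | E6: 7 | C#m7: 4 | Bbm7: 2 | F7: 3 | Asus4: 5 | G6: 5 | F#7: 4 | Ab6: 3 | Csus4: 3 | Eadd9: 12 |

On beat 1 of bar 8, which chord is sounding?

Eadd9

Beat 1 of bar 8 is beat (8−1)×7 + 1 = 50 overall.
Running totals: Db7 ends at 2, Fm7 ends at 6, F7 ends at 8, E6 ends at 15, C#m7 ends at 19, Bbm7 ends at 21, F7 ends at 24, Asus4 ends at 29, G6 ends at 34, F#7 ends at 38, Ab6 ends at 41, Csus4 ends at 44, Eadd9 ends at 56.
Beat 50 falls within Eadd9.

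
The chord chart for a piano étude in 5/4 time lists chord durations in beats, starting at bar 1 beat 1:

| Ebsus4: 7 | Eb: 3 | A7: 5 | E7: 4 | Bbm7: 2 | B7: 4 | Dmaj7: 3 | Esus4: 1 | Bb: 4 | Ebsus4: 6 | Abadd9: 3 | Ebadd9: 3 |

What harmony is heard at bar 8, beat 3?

Beat 3 of bar 8 is beat (8−1)×5 + 3 = 38 overall.
Running totals: Ebsus4 ends at 7, Eb ends at 10, A7 ends at 15, E7 ends at 19, Bbm7 ends at 21, B7 ends at 25, Dmaj7 ends at 28, Esus4 ends at 29, Bb ends at 33, Ebsus4 ends at 39.
Beat 38 falls within Ebsus4.

Ebsus4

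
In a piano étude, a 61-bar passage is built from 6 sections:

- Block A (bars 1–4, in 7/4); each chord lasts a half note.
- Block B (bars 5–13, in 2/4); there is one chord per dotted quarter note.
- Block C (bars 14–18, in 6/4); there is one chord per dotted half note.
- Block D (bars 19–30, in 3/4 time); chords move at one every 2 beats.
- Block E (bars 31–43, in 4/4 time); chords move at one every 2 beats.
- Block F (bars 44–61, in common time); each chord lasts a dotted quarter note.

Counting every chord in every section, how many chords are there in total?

A: 4·7 = 28 beats, 28/2 = 14 chords.
B: 9·2 = 18 beats, 18/1.5 = 12 chords.
C: 5·6 = 30 beats, 30/3 = 10 chords.
D: 12·3 = 36 beats, 36/2 = 18 chords.
E: 13·4 = 52 beats, 52/2 = 26 chords.
F: 18·4 = 72 beats, 72/1.5 = 48 chords.
Total: 14 + 12 + 10 + 18 + 26 + 48 = 128.

128 chords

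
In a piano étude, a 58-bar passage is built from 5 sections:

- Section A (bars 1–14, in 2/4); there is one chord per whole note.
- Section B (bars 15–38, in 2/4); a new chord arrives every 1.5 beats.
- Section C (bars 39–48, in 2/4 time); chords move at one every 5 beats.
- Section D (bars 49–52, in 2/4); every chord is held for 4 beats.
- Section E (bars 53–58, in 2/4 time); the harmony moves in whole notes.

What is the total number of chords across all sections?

48 chords

A: 14·2 = 28 beats, 28/4 = 7 chords.
B: 24·2 = 48 beats, 48/1.5 = 32 chords.
C: 10·2 = 20 beats, 20/5 = 4 chords.
D: 4·2 = 8 beats, 8/4 = 2 chords.
E: 6·2 = 12 beats, 12/4 = 3 chords.
Total: 7 + 32 + 4 + 2 + 3 = 48.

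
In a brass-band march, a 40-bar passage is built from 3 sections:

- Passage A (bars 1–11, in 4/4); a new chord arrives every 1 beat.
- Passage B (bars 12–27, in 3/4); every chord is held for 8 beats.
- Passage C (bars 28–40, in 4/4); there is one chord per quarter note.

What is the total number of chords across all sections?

A has 44 beats and chords last 1 each, so 44 chords.
B has 48 beats and chords last 8 each, so 6 chords.
C has 52 beats and chords last 1 each, so 52 chords.
Total: 44 + 6 + 52 = 102.

102 chords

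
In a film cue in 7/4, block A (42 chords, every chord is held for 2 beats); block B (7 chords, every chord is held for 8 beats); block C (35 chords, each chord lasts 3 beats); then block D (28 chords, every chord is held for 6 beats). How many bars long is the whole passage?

59 bars

A: 42 × 2 = 84 beats = 12 bars.
B: 7 × 8 = 56 beats = 8 bars.
C: 35 × 3 = 105 beats = 15 bars.
D: 28 × 6 = 168 beats = 24 bars.
Total: 12 + 8 + 15 + 24 = 59 bars.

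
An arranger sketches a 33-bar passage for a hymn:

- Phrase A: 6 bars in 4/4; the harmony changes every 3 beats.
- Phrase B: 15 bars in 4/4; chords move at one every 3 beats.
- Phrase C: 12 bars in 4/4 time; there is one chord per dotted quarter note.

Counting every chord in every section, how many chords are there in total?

A: 6·4 = 24 beats, 24/3 = 8 chords.
B: 15·4 = 60 beats, 60/3 = 20 chords.
C: 12·4 = 48 beats, 48/1.5 = 32 chords.
Total: 8 + 20 + 32 = 60.

60 chords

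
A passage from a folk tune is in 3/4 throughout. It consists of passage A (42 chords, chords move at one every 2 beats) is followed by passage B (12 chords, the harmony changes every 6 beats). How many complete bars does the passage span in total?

A: 42 × 2 = 84 beats = 28 bars.
B: 12 × 6 = 72 beats = 24 bars.
Total: 28 + 24 = 52 bars.

52 bars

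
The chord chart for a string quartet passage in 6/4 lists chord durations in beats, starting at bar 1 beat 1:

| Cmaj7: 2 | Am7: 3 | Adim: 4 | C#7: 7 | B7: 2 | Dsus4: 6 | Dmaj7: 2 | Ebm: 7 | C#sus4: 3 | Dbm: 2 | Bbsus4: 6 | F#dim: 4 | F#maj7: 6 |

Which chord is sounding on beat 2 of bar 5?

Dmaj7

Beat 2 of bar 5 is beat (5−1)×6 + 2 = 26 overall.
Running totals: Cmaj7 ends at 2, Am7 ends at 5, Adim ends at 9, C#7 ends at 16, B7 ends at 18, Dsus4 ends at 24, Dmaj7 ends at 26.
Beat 26 falls within Dmaj7.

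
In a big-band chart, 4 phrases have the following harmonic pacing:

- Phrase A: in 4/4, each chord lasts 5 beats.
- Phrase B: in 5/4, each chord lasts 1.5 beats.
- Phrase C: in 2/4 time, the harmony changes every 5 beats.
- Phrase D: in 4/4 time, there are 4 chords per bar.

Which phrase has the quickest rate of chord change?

Phrase D

A: 4/5 = 0.8 chords/bar.
B: 5/1.5 = 10/3 chords/bar.
C: 2/5 = 0.4 chords/bar.
D: 4/1 = 4 chords/bar.
Fastest is D at 4 chords/bar.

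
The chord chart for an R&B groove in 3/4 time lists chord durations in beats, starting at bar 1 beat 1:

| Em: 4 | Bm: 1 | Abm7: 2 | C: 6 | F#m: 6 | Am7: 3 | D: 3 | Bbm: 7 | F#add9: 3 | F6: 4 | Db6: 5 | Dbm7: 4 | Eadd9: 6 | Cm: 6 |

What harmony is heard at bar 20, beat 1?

Beat 1 of bar 20 is beat (20−1)×3 + 1 = 58 overall.
Running totals: Em ends at 4, Bm ends at 5, Abm7 ends at 7, C ends at 13, F#m ends at 19, Am7 ends at 22, D ends at 25, Bbm ends at 32, F#add9 ends at 35, F6 ends at 39, Db6 ends at 44, Dbm7 ends at 48, Eadd9 ends at 54, Cm ends at 60.
Beat 58 falls within Cm.

Cm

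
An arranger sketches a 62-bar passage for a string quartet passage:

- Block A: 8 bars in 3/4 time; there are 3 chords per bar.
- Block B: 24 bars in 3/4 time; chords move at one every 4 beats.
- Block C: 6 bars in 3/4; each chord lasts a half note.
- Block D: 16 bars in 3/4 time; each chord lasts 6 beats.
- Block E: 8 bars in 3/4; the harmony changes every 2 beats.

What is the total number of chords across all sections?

71 chords

A: 8 bars × 3 beats = 24 beats; 1 beat/chord → 24 chords.
B: 24 bars × 3 beats = 72 beats; 4 beats/chord → 18 chords.
C: 6 bars × 3 beats = 18 beats; 2 beats/chord → 9 chords.
D: 16 bars × 3 beats = 48 beats; 6 beats/chord → 8 chords.
E: 8 bars × 3 beats = 24 beats; 2 beats/chord → 12 chords.
Total: 24 + 18 + 9 + 8 + 12 = 71.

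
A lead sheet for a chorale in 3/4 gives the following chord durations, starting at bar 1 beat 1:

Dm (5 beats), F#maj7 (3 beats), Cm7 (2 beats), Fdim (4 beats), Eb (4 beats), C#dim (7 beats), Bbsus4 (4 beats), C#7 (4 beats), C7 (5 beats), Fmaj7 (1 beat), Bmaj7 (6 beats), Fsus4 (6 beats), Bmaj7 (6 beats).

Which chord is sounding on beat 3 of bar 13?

Beat 3 of bar 13 is beat (13−1)×3 + 3 = 39 overall.
Running totals: Dm ends at 5, F#maj7 ends at 8, Cm7 ends at 10, Fdim ends at 14, Eb ends at 18, C#dim ends at 25, Bbsus4 ends at 29, C#7 ends at 33, C7 ends at 38, Fmaj7 ends at 39.
Beat 39 falls within Fmaj7.

Fmaj7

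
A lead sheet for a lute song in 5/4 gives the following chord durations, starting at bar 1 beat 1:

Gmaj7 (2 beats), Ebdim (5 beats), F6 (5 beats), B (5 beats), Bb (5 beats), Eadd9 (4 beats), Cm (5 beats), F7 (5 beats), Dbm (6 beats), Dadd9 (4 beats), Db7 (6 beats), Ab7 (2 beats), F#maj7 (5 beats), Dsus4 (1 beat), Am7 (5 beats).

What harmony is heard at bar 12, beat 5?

Beat 5 of bar 12 is beat (12−1)×5 + 5 = 60 overall.
Running totals: Gmaj7 ends at 2, Ebdim ends at 7, F6 ends at 12, B ends at 17, Bb ends at 22, Eadd9 ends at 26, Cm ends at 31, F7 ends at 36, Dbm ends at 42, Dadd9 ends at 46, Db7 ends at 52, Ab7 ends at 54, F#maj7 ends at 59, Dsus4 ends at 60.
Beat 60 falls within Dsus4.

Dsus4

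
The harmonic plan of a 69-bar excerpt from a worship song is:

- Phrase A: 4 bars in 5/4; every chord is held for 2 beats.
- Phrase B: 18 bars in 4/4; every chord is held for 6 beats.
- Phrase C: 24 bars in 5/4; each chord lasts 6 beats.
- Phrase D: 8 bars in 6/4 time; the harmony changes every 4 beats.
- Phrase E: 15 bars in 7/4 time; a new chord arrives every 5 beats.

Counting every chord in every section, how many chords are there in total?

A: 4·5 = 20 beats, 20/2 = 10 chords.
B: 18·4 = 72 beats, 72/6 = 12 chords.
C: 24·5 = 120 beats, 120/6 = 20 chords.
D: 8·6 = 48 beats, 48/4 = 12 chords.
E: 15·7 = 105 beats, 105/5 = 21 chords.
Total: 10 + 12 + 20 + 12 + 21 = 75.

75 chords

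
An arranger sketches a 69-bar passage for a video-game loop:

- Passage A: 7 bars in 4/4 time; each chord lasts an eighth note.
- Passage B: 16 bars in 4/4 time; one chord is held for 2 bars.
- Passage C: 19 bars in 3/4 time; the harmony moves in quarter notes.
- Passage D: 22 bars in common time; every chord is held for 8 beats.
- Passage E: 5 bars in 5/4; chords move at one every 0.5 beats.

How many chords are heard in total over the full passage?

182 chords

A has 28 beats and chords last 0.5 each, so 56 chords.
B has 64 beats and chords last 8 each, so 8 chords.
C has 57 beats and chords last 1 each, so 57 chords.
D has 88 beats and chords last 8 each, so 11 chords.
E has 25 beats and chords last 0.5 each, so 50 chords.
Total: 56 + 8 + 57 + 11 + 50 = 182.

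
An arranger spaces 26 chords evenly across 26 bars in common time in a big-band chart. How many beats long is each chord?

4 beats

26 bars × 4 beats/bar = 104 beats total.
104 beats ÷ 26 chords = 4 beats per chord.
(That is a whole note.)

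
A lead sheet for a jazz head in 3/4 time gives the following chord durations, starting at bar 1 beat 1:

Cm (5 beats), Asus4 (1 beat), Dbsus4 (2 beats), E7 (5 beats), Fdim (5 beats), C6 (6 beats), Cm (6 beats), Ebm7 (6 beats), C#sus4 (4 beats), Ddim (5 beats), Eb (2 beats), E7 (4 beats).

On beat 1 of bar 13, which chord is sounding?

C#sus4

Beat 1 of bar 13 is beat (13−1)×3 + 1 = 37 overall.
Running totals: Cm ends at 5, Asus4 ends at 6, Dbsus4 ends at 8, E7 ends at 13, Fdim ends at 18, C6 ends at 24, Cm ends at 30, Ebm7 ends at 36, C#sus4 ends at 40.
Beat 37 falls within C#sus4.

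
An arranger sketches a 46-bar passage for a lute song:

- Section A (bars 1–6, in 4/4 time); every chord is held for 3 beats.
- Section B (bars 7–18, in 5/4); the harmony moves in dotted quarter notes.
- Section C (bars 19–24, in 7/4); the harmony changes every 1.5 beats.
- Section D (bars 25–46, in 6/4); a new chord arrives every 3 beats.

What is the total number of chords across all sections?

A has 24 beats and chords last 3 each, so 8 chords.
B has 60 beats and chords last 1.5 each, so 40 chords.
C has 42 beats and chords last 1.5 each, so 28 chords.
D has 132 beats and chords last 3 each, so 44 chords.
Total: 8 + 40 + 28 + 44 = 120.

120 chords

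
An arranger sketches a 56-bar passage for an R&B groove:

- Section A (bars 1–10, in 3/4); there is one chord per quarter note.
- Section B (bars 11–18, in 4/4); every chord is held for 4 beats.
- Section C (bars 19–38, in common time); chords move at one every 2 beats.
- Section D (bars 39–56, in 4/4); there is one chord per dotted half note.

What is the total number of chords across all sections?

A: 10·3 = 30 beats, 30/1 = 30 chords.
B: 8·4 = 32 beats, 32/4 = 8 chords.
C: 20·4 = 80 beats, 80/2 = 40 chords.
D: 18·4 = 72 beats, 72/3 = 24 chords.
Total: 30 + 8 + 40 + 24 = 102.

102 chords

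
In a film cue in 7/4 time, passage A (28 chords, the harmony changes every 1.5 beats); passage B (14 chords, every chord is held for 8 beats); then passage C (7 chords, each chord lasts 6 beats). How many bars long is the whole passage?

A: 28 × 1.5 = 42 beats = 6 bars.
B: 14 × 8 = 112 beats = 16 bars.
C: 7 × 6 = 42 beats = 6 bars.
Total: 6 + 16 + 6 = 28 bars.

28 bars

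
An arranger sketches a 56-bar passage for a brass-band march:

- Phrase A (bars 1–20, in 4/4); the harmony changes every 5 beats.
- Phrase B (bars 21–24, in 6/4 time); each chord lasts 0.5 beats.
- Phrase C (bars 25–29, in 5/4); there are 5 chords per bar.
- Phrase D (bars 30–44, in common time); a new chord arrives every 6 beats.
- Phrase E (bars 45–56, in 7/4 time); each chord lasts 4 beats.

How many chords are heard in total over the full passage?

A has 80 beats and chords last 5 each, so 16 chords.
B has 24 beats and chords last 0.5 each, so 48 chords.
C has 25 beats and chords last 1 each, so 25 chords.
D has 60 beats and chords last 6 each, so 10 chords.
E has 84 beats and chords last 4 each, so 21 chords.
Total: 16 + 48 + 25 + 10 + 21 = 120.

120 chords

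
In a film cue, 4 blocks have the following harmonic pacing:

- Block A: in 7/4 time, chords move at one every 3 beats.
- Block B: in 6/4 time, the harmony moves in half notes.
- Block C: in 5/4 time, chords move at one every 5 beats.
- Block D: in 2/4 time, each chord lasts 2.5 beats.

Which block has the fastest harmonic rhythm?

Block B

A: 7 beats/bar ÷ 3 beats/chord = 7/3 chords/bar.
B: 6 beats/bar ÷ 2 beats/chord = 3 chords/bar.
C: 5 beats/bar ÷ 5 beats/chord = 1 chord/bar.
D: 2 beats/bar ÷ 2.5 beats/chord = 0.8 chords/bar.
Fastest is B at 3 chords/bar.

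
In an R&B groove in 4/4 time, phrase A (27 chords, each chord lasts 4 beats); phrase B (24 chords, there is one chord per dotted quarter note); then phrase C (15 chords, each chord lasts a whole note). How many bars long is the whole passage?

A: 27 × 4 = 108 beats = 27 bars.
B: 24 × 1.5 = 36 beats = 9 bars.
C: 15 × 4 = 60 beats = 15 bars.
Total: 27 + 9 + 15 = 51 bars.

51 bars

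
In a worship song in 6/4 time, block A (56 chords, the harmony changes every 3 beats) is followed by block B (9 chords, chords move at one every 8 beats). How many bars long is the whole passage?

A: 56 × 3 = 168 beats = 28 bars.
B: 9 × 8 = 72 beats = 12 bars.
Total: 28 + 12 = 40 bars.

40 bars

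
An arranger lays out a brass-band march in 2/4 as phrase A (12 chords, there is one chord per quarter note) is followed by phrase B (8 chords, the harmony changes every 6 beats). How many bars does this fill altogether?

A: 12 × 1 = 12 beats = 6 bars.
B: 8 × 6 = 48 beats = 24 bars.
Total: 6 + 24 = 30 bars.

30 bars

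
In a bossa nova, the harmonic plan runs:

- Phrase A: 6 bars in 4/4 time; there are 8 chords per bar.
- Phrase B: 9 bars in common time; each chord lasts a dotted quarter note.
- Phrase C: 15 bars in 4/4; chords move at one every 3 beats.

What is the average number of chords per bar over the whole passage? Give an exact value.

46/15 chords per bar

A: 6 × 4 = 24 beats ÷ 0.5 = 48 chords.
B: 9 × 4 = 36 beats ÷ 1.5 = 24 chords.
C: 15 × 4 = 60 beats ÷ 3 = 20 chords.
Overall: 92 chords over 30 bars → 92/30 = 46/15 chords per bar.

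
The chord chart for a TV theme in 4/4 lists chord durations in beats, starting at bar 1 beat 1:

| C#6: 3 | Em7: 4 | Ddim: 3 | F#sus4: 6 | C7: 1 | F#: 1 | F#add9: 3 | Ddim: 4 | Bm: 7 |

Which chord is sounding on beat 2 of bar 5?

Beat 2 of bar 5 is beat (5−1)×4 + 2 = 18 overall.
Running totals: C#6 ends at 3, Em7 ends at 7, Ddim ends at 10, F#sus4 ends at 16, C7 ends at 17, F# ends at 18.
Beat 18 falls within F#.

F#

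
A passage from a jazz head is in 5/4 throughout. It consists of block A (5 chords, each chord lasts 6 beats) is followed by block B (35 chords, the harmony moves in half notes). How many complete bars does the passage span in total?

20 bars

A: 5 × 6 = 30 beats = 6 bars.
B: 35 × 2 = 70 beats = 14 bars.
Total: 6 + 14 = 20 bars.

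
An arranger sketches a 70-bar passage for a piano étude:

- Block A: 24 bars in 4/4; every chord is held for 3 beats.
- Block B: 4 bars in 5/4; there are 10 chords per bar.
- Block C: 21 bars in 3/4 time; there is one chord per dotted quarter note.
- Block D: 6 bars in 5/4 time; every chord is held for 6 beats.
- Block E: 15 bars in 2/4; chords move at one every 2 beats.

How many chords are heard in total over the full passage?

134 chords

A has 96 beats and chords last 3 each, so 32 chords.
B has 20 beats and chords last 0.5 each, so 40 chords.
C has 63 beats and chords last 1.5 each, so 42 chords.
D has 30 beats and chords last 6 each, so 5 chords.
E has 30 beats and chords last 2 each, so 15 chords.
Total: 32 + 40 + 42 + 5 + 15 = 134.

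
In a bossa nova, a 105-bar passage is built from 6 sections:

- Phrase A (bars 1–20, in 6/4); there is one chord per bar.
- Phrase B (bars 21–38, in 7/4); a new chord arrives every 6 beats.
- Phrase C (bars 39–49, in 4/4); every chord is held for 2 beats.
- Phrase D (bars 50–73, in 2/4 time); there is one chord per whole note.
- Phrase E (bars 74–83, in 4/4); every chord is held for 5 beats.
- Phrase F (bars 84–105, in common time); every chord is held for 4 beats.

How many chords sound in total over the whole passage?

105 chords

A: 20 bars × 6 beats = 120 beats; 6 beats/chord → 20 chords.
B: 18 bars × 7 beats = 126 beats; 6 beats/chord → 21 chords.
C: 11 bars × 4 beats = 44 beats; 2 beats/chord → 22 chords.
D: 24 bars × 2 beats = 48 beats; 4 beats/chord → 12 chords.
E: 10 bars × 4 beats = 40 beats; 5 beats/chord → 8 chords.
F: 22 bars × 4 beats = 88 beats; 4 beats/chord → 22 chords.
Total: 20 + 21 + 22 + 12 + 8 + 22 = 105.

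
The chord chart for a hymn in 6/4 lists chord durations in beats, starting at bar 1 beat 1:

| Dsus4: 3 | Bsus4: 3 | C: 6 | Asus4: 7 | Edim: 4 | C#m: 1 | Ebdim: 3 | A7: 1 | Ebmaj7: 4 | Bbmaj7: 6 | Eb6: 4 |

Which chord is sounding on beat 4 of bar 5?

A7

Beat 4 of bar 5 is beat (5−1)×6 + 4 = 28 overall.
Running totals: Dsus4 ends at 3, Bsus4 ends at 6, C ends at 12, Asus4 ends at 19, Edim ends at 23, C#m ends at 24, Ebdim ends at 27, A7 ends at 28.
Beat 28 falls within A7.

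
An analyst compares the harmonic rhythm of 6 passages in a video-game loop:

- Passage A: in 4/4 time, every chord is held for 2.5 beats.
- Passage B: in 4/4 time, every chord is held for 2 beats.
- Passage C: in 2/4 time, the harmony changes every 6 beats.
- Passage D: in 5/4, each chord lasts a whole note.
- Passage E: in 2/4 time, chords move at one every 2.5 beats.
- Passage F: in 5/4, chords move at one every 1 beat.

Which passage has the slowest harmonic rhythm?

A: 4 beats/bar ÷ 2.5 beats/chord = 1.6 chords/bar.
B: 4 beats/bar ÷ 2 beats/chord = 2 chords/bar.
C: 2 beats/bar ÷ 6 beats/chord = 1/3 chords/bar.
D: 5 beats/bar ÷ 4 beats/chord = 1.25 chords/bar.
E: 2 beats/bar ÷ 2.5 beats/chord = 0.8 chords/bar.
F: 5 beats/bar ÷ 1 beat/chord = 5 chords/bar.
Slowest is C at 1/3 chords/bar.

Passage C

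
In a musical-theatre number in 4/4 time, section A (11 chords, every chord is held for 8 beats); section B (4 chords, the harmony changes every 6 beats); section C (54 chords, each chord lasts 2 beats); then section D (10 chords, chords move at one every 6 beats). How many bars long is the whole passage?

70 bars

A: 11 × 8 = 88 beats = 22 bars.
B: 4 × 6 = 24 beats = 6 bars.
C: 54 × 2 = 108 beats = 27 bars.
D: 10 × 6 = 60 beats = 15 bars.
Total: 22 + 6 + 27 + 15 = 70 bars.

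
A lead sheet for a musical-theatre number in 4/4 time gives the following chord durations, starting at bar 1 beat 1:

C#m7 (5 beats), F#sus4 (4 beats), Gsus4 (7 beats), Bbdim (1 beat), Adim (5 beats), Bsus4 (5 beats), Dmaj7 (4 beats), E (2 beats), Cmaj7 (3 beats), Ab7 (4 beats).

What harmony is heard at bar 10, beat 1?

Beat 1 of bar 10 is beat (10−1)×4 + 1 = 37 overall.
Running totals: C#m7 ends at 5, F#sus4 ends at 9, Gsus4 ends at 16, Bbdim ends at 17, Adim ends at 22, Bsus4 ends at 27, Dmaj7 ends at 31, E ends at 33, Cmaj7 ends at 36, Ab7 ends at 40.
Beat 37 falls within Ab7.

Ab7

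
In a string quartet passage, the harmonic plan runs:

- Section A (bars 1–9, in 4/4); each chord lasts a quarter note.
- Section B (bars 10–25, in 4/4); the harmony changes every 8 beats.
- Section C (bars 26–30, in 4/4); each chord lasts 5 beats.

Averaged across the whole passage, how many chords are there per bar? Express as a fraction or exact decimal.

1.6 chords per bar

A: 9 × 4 = 36 beats ÷ 1 = 36 chords.
B: 16 × 4 = 64 beats ÷ 8 = 8 chords.
C: 5 × 4 = 20 beats ÷ 5 = 4 chords.
Overall: 48 chords over 30 bars → 48/30 = 1.6 chords per bar.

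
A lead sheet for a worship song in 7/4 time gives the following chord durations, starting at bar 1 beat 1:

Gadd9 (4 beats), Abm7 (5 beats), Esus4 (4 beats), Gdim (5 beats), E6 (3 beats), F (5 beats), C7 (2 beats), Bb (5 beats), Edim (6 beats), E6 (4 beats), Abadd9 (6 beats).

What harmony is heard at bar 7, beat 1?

Beat 1 of bar 7 is beat (7−1)×7 + 1 = 43 overall.
Running totals: Gadd9 ends at 4, Abm7 ends at 9, Esus4 ends at 13, Gdim ends at 18, E6 ends at 21, F ends at 26, C7 ends at 28, Bb ends at 33, Edim ends at 39, E6 ends at 43.
Beat 43 falls within E6.

E6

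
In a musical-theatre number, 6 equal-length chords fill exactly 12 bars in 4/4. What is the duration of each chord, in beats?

8 beats

12 bars × 4 beats/bar = 48 beats total.
48 beats ÷ 6 chords = 8 beats per chord.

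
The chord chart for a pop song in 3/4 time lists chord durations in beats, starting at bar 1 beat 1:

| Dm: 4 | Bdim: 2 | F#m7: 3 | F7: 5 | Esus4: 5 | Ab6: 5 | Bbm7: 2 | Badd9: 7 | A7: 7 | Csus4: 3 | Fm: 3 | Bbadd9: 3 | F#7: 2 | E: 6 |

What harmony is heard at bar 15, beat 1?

Csus4

Beat 1 of bar 15 is beat (15−1)×3 + 1 = 43 overall.
Running totals: Dm ends at 4, Bdim ends at 6, F#m7 ends at 9, F7 ends at 14, Esus4 ends at 19, Ab6 ends at 24, Bbm7 ends at 26, Badd9 ends at 33, A7 ends at 40, Csus4 ends at 43.
Beat 43 falls within Csus4.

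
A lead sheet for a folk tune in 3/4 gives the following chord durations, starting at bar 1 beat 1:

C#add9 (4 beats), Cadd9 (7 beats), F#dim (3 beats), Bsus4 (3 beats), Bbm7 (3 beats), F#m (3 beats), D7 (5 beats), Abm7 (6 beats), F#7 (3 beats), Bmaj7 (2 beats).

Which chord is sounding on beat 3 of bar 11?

Abm7

Beat 3 of bar 11 is beat (11−1)×3 + 3 = 33 overall.
Running totals: C#add9 ends at 4, Cadd9 ends at 11, F#dim ends at 14, Bsus4 ends at 17, Bbm7 ends at 20, F#m ends at 23, D7 ends at 28, Abm7 ends at 34.
Beat 33 falls within Abm7.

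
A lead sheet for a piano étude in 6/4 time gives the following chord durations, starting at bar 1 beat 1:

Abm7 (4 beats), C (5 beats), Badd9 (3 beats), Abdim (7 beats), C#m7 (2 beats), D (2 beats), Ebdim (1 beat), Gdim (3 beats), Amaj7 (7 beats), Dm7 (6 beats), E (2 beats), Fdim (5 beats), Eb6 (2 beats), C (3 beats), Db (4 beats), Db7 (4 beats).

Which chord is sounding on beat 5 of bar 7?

Beat 5 of bar 7 is beat (7−1)×6 + 5 = 41 overall.
Running totals: Abm7 ends at 4, C ends at 9, Badd9 ends at 12, Abdim ends at 19, C#m7 ends at 21, D ends at 23, Ebdim ends at 24, Gdim ends at 27, Amaj7 ends at 34, Dm7 ends at 40, E ends at 42.
Beat 41 falls within E.

E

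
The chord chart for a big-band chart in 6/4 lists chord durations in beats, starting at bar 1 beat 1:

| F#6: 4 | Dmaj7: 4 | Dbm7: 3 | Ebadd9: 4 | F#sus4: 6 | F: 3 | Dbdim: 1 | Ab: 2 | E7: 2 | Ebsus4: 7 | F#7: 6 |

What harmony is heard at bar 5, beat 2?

Ab

Beat 2 of bar 5 is beat (5−1)×6 + 2 = 26 overall.
Running totals: F#6 ends at 4, Dmaj7 ends at 8, Dbm7 ends at 11, Ebadd9 ends at 15, F#sus4 ends at 21, F ends at 24, Dbdim ends at 25, Ab ends at 27.
Beat 26 falls within Ab.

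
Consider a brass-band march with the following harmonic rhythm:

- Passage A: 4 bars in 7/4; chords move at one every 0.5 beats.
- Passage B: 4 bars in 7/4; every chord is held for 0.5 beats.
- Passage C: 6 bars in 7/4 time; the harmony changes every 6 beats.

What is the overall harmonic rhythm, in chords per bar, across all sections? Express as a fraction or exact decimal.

8.5 chords per bar

A: 4 × 7 = 28 beats ÷ 0.5 = 56 chords.
B: 4 × 7 = 28 beats ÷ 0.5 = 56 chords.
C: 6 × 7 = 42 beats ÷ 6 = 7 chords.
Overall: 119 chords over 14 bars → 119/14 = 8.5 chords per bar.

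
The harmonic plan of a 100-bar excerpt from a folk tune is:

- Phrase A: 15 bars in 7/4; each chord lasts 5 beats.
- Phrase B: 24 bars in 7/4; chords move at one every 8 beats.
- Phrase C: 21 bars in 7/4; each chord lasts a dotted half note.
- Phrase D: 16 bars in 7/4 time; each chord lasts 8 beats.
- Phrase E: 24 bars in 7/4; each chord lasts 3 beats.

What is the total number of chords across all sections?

A: 15 bars × 7 beats = 105 beats; 5 beats/chord → 21 chords.
B: 24 bars × 7 beats = 168 beats; 8 beats/chord → 21 chords.
C: 21 bars × 7 beats = 147 beats; 3 beats/chord → 49 chords.
D: 16 bars × 7 beats = 112 beats; 8 beats/chord → 14 chords.
E: 24 bars × 7 beats = 168 beats; 3 beats/chord → 56 chords.
Total: 21 + 21 + 49 + 14 + 56 = 161.

161 chords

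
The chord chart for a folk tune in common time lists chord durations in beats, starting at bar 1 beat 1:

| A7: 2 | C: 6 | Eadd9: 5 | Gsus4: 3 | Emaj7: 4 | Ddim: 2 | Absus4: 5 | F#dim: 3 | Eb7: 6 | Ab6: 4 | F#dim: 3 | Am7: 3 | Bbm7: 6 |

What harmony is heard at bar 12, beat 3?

Bbm7

Beat 3 of bar 12 is beat (12−1)×4 + 3 = 47 overall.
Running totals: A7 ends at 2, C ends at 8, Eadd9 ends at 13, Gsus4 ends at 16, Emaj7 ends at 20, Ddim ends at 22, Absus4 ends at 27, F#dim ends at 30, Eb7 ends at 36, Ab6 ends at 40, F#dim ends at 43, Am7 ends at 46, Bbm7 ends at 52.
Beat 47 falls within Bbm7.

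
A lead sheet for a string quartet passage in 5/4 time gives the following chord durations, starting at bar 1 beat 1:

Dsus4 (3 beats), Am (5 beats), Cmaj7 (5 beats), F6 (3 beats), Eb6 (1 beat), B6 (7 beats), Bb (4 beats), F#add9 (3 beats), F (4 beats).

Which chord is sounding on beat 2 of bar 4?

Beat 2 of bar 4 is beat (4−1)×5 + 2 = 17 overall.
Running totals: Dsus4 ends at 3, Am ends at 8, Cmaj7 ends at 13, F6 ends at 16, Eb6 ends at 17.
Beat 17 falls within Eb6.

Eb6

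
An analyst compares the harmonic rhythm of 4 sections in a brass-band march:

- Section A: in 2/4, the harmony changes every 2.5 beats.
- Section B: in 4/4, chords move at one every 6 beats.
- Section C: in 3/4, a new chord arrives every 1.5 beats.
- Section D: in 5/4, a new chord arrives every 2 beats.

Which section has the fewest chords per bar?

A: 2 beats/bar ÷ 2.5 beats/chord = 0.8 chords/bar.
B: 4 beats/bar ÷ 6 beats/chord = 2/3 chords/bar.
C: 3 beats/bar ÷ 1.5 beats/chord = 2 chords/bar.
D: 5 beats/bar ÷ 2 beats/chord = 2.5 chords/bar.
Slowest is B at 2/3 chords/bar.

Section B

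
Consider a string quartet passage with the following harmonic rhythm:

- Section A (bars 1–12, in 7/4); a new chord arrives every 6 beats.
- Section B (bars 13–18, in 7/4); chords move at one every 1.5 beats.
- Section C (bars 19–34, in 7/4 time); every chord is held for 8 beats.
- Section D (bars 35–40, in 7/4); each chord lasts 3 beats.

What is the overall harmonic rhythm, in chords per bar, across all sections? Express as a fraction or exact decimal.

1.75 chords per bar

A: 12 × 7 = 84 beats ÷ 6 = 14 chords.
B: 6 × 7 = 42 beats ÷ 1.5 = 28 chords.
C: 16 × 7 = 112 beats ÷ 8 = 14 chords.
D: 6 × 7 = 42 beats ÷ 3 = 14 chords.
Overall: 70 chords over 40 bars → 70/40 = 1.75 chords per bar.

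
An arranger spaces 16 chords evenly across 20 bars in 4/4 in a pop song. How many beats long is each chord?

20 bars × 4 beats/bar = 80 beats total.
80 beats ÷ 16 chords = 5 beats per chord.

5 beats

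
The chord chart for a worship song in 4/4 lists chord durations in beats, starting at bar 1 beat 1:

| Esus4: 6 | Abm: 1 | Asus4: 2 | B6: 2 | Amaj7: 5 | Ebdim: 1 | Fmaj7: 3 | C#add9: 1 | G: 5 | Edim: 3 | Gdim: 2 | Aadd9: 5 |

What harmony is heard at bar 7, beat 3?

Edim

Beat 3 of bar 7 is beat (7−1)×4 + 3 = 27 overall.
Running totals: Esus4 ends at 6, Abm ends at 7, Asus4 ends at 9, B6 ends at 11, Amaj7 ends at 16, Ebdim ends at 17, Fmaj7 ends at 20, C#add9 ends at 21, G ends at 26, Edim ends at 29.
Beat 27 falls within Edim.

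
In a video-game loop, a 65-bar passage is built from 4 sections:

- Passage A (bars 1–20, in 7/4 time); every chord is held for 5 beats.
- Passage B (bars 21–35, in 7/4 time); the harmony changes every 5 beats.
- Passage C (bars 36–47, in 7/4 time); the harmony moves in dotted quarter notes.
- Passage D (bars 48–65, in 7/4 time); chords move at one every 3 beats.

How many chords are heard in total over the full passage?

147 chords

A: 20·7 = 140 beats, 140/5 = 28 chords.
B: 15·7 = 105 beats, 105/5 = 21 chords.
C: 12·7 = 84 beats, 84/1.5 = 56 chords.
D: 18·7 = 126 beats, 126/3 = 42 chords.
Total: 28 + 21 + 56 + 42 = 147.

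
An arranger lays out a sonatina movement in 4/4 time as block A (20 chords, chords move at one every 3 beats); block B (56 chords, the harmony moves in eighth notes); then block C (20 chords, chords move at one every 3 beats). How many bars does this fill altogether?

A: 20 × 3 = 60 beats = 15 bars.
B: 56 × 0.5 = 28 beats = 7 bars.
C: 20 × 3 = 60 beats = 15 bars.
Total: 15 + 7 + 15 = 37 bars.

37 bars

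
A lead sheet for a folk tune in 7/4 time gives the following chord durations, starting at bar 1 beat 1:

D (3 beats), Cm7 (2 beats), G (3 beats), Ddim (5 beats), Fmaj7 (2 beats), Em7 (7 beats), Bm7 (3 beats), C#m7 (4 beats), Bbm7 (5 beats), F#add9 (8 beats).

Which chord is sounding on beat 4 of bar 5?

Bbm7

Beat 4 of bar 5 is beat (5−1)×7 + 4 = 32 overall.
Running totals: D ends at 3, Cm7 ends at 5, G ends at 8, Ddim ends at 13, Fmaj7 ends at 15, Em7 ends at 22, Bm7 ends at 25, C#m7 ends at 29, Bbm7 ends at 34.
Beat 32 falls within Bbm7.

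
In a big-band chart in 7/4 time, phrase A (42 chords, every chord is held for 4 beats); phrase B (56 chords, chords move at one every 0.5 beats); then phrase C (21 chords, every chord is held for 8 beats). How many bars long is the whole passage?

52 bars

A: 42 × 4 = 168 beats = 24 bars.
B: 56 × 0.5 = 28 beats = 4 bars.
C: 21 × 8 = 168 beats = 24 bars.
Total: 24 + 4 + 24 = 52 bars.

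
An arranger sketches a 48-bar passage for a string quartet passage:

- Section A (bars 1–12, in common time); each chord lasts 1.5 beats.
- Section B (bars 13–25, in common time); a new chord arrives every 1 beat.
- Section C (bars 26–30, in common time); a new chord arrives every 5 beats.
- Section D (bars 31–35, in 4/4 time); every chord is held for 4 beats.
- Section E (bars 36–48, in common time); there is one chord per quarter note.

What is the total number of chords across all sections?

145 chords

A: 12 bars × 4 beats = 48 beats; 1.5 beats/chord → 32 chords.
B: 13 bars × 4 beats = 52 beats; 1 beat/chord → 52 chords.
C: 5 bars × 4 beats = 20 beats; 5 beats/chord → 4 chords.
D: 5 bars × 4 beats = 20 beats; 4 beats/chord → 5 chords.
E: 13 bars × 4 beats = 52 beats; 1 beat/chord → 52 chords.
Total: 32 + 52 + 4 + 5 + 52 = 145.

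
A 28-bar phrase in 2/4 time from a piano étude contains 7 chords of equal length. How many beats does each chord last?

28 bars × 2 beats/bar = 56 beats total.
56 beats ÷ 7 chords = 8 beats per chord.

8 beats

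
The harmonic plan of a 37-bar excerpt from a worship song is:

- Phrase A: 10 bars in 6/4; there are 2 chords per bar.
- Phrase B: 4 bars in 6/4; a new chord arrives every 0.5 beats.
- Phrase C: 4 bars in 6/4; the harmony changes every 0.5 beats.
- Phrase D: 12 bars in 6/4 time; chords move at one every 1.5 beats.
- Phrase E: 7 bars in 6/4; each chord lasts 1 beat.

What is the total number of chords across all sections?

A: 10 bars × 6 beats = 60 beats; 3 beats/chord → 20 chords.
B: 4 bars × 6 beats = 24 beats; 0.5 beats/chord → 48 chords.
C: 4 bars × 6 beats = 24 beats; 0.5 beats/chord → 48 chords.
D: 12 bars × 6 beats = 72 beats; 1.5 beats/chord → 48 chords.
E: 7 bars × 6 beats = 42 beats; 1 beat/chord → 42 chords.
Total: 20 + 48 + 48 + 48 + 42 = 206.

206 chords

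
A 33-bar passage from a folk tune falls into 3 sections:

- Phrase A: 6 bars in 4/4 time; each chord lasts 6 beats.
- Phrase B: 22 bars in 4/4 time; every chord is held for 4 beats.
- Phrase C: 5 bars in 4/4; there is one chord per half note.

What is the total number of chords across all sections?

A: 6·4 = 24 beats, 24/6 = 4 chords.
B: 22·4 = 88 beats, 88/4 = 22 chords.
C: 5·4 = 20 beats, 20/2 = 10 chords.
Total: 4 + 22 + 10 = 36.

36 chords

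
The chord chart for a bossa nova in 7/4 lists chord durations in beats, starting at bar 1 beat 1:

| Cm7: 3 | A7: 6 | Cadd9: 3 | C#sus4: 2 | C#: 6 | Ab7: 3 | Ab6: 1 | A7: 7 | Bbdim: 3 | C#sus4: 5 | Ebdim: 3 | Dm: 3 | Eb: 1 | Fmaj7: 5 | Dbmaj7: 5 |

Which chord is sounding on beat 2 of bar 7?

Dm

Beat 2 of bar 7 is beat (7−1)×7 + 2 = 44 overall.
Running totals: Cm7 ends at 3, A7 ends at 9, Cadd9 ends at 12, C#sus4 ends at 14, C# ends at 20, Ab7 ends at 23, Ab6 ends at 24, A7 ends at 31, Bbdim ends at 34, C#sus4 ends at 39, Ebdim ends at 42, Dm ends at 45.
Beat 44 falls within Dm.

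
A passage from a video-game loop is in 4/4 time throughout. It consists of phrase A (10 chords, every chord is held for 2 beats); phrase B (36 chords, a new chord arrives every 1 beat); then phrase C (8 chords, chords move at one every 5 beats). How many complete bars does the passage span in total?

A: 10 × 2 = 20 beats = 5 bars.
B: 36 × 1 = 36 beats = 9 bars.
C: 8 × 5 = 40 beats = 10 bars.
Total: 5 + 9 + 10 = 24 bars.

24 bars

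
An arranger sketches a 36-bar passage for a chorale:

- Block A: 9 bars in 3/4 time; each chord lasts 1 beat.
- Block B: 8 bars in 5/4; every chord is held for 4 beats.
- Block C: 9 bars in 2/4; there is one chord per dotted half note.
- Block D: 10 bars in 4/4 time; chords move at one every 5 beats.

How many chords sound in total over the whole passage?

A: 9 bars × 3 beats = 27 beats; 1 beat/chord → 27 chords.
B: 8 bars × 5 beats = 40 beats; 4 beats/chord → 10 chords.
C: 9 bars × 2 beats = 18 beats; 3 beats/chord → 6 chords.
D: 10 bars × 4 beats = 40 beats; 5 beats/chord → 8 chords.
Total: 27 + 10 + 6 + 8 = 51.

51 chords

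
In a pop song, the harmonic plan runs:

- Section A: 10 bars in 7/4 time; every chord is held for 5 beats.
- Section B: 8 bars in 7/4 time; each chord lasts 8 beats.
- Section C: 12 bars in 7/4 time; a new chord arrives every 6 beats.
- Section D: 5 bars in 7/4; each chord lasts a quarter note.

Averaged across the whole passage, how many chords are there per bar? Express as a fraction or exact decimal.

A: 10 × 7 = 70 beats ÷ 5 = 14 chords.
B: 8 × 7 = 56 beats ÷ 8 = 7 chords.
C: 12 × 7 = 84 beats ÷ 6 = 14 chords.
D: 5 × 7 = 35 beats ÷ 1 = 35 chords.
Overall: 70 chords over 35 bars → 70/35 = 2 chords per bar.

2 chords per bar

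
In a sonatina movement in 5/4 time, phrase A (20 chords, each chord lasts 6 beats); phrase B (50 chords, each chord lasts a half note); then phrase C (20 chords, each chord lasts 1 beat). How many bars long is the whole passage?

48 bars

A: 20 × 6 = 120 beats = 24 bars.
B: 50 × 2 = 100 beats = 20 bars.
C: 20 × 1 = 20 beats = 4 bars.
Total: 24 + 20 + 4 = 48 bars.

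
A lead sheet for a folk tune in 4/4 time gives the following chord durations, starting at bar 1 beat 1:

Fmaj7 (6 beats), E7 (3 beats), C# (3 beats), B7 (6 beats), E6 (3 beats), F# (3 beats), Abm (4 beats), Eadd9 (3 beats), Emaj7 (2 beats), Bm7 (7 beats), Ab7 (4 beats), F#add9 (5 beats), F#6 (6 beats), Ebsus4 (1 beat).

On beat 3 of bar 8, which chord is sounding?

Eadd9

Beat 3 of bar 8 is beat (8−1)×4 + 3 = 31 overall.
Running totals: Fmaj7 ends at 6, E7 ends at 9, C# ends at 12, B7 ends at 18, E6 ends at 21, F# ends at 24, Abm ends at 28, Eadd9 ends at 31.
Beat 31 falls within Eadd9.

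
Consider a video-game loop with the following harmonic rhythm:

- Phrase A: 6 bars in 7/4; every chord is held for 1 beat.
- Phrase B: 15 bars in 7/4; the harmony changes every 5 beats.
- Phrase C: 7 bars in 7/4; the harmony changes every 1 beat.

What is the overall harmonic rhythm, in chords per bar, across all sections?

A: 6 bars of 7 beats is 42 beats; at 1 beat each that's 42 chords.
B: 15 bars of 7 beats is 105 beats; at 5 beats each that's 21 chords.
C: 7 bars of 7 beats is 49 beats; at 1 beat each that's 49 chords.
Overall: 112 chords over 28 bars → 112/28 = 4 chords per bar.

4 chords per bar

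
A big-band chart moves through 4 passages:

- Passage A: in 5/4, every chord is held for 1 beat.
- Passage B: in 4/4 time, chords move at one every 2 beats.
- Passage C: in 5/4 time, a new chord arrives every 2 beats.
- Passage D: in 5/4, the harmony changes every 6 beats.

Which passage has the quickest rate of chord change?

A: 5 beats/bar ÷ 1 beat/chord = 5 chords/bar.
B: 4 beats/bar ÷ 2 beats/chord = 2 chords/bar.
C: 5 beats/bar ÷ 2 beats/chord = 2.5 chords/bar.
D: 5 beats/bar ÷ 6 beats/chord = 5/6 chords/bar.
Fastest is A at 5 chords/bar.

Passage A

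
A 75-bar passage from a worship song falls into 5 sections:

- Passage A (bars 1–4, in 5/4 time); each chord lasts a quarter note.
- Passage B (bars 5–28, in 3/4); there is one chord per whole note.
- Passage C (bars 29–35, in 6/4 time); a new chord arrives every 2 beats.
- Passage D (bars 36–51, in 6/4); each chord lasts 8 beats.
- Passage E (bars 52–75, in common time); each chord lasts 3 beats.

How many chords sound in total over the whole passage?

A has 20 beats and chords last 1 each, so 20 chords.
B has 72 beats and chords last 4 each, so 18 chords.
C has 42 beats and chords last 2 each, so 21 chords.
D has 96 beats and chords last 8 each, so 12 chords.
E has 96 beats and chords last 3 each, so 32 chords.
Total: 20 + 18 + 21 + 12 + 32 = 103.

103 chords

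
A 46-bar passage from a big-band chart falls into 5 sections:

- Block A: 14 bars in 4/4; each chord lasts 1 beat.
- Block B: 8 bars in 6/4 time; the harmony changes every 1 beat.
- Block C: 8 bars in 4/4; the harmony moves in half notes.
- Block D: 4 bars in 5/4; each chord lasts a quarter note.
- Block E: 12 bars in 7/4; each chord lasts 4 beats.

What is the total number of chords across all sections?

161 chords

A: 14·4 = 56 beats, 56/1 = 56 chords.
B: 8·6 = 48 beats, 48/1 = 48 chords.
C: 8·4 = 32 beats, 32/2 = 16 chords.
D: 4·5 = 20 beats, 20/1 = 20 chords.
E: 12·7 = 84 beats, 84/4 = 21 chords.
Total: 56 + 48 + 16 + 20 + 21 = 161.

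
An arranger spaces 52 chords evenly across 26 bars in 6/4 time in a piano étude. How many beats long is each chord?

3 beats

26 bars × 6 beats/bar = 156 beats total.
156 beats ÷ 52 chords = 3 beats per chord.
(That is a dotted half note.)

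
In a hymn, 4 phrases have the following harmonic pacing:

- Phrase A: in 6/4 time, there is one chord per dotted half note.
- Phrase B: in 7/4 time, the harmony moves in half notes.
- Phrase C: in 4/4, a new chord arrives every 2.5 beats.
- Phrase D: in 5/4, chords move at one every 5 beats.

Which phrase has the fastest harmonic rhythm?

A: 6 beats/bar ÷ 3 beats/chord = 2 chords/bar.
B: 7 beats/bar ÷ 2 beats/chord = 3.5 chords/bar.
C: 4 beats/bar ÷ 2.5 beats/chord = 1.6 chords/bar.
D: 5 beats/bar ÷ 5 beats/chord = 1 chord/bar.
Fastest is B at 3.5 chords/bar.

Phrase B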